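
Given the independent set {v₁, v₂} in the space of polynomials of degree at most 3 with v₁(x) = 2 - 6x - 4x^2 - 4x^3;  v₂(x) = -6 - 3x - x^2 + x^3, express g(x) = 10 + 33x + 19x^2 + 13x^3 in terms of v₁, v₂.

Take coordinate vectors relative to {1, x, …, x^3}.
Since v₁, v₂ are independent, the coefficients expressing g are uniquely determined by a linear system.
Back-substitution yields (c₁, c₂) = (-4, -3).

g = -4v₁ - 3v₂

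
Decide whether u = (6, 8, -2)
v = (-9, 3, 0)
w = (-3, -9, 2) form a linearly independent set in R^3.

linearly dependent

Place the vectors as rows of a 3×3 matrix and reduce to echelon form.
The reduction yields 2 nonzero rows, so the rank is 2.
Since rank 2 < 3, the set is linearly dependent.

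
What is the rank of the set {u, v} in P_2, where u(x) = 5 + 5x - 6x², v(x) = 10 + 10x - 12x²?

Pass to coordinate vectors with respect to the basis {1, x, x²}.
Form the matrix with u, v as columns and reduce.
There is 1 pivot column, so rank = 1.

1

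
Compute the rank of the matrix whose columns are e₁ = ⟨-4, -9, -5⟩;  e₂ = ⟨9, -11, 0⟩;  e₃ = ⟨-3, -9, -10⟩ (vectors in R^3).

Apply Gaussian elimination to the matrix whose rows are e₁, e₂, e₃.
There are 3 pivot columns, so rank = 3.

3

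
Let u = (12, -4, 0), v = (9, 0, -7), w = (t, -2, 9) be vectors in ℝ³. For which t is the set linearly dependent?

t = -39/7

The vectors are dependent exactly when the determinant of the matrix with rows u, v, w vanishes.
Cofactor expansion gives det = 28*t + 156.
Setting this to zero gives t = -39/7.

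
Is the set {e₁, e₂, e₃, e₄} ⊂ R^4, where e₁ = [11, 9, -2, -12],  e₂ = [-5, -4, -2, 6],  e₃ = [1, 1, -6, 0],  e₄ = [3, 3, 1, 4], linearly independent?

linearly dependent

Row-reduce the matrix whose columns are e₁, e₂, e₃, e₄.
The reduction yields 3 nonzero rows, so the rank is 3.
Since rank 3 < 4, the set is linearly dependent.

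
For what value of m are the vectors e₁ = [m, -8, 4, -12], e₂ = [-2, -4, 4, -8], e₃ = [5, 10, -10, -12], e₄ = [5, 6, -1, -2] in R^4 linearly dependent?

The vectors are dependent exactly when the determinant of the matrix with rows e₁, e₂, e₃, e₄ vanishes.
The determinant works out to -640*m - 3584.
Setting this to zero gives m = -28/5.

m = -28/5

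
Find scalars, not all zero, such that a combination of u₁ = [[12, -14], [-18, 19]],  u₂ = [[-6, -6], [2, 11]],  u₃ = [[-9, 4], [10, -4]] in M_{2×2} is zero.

u₁ - u₂ + 2u₃ = 0

Take coordinates with respect to {E₁₁, E₁₂, E₂₁, E₂₂}.
Solve the homogeneous system with u₁, u₂, u₃ as columns by row-reducing the coefficient matrix.
A generator of the null space is (1, -1, 2).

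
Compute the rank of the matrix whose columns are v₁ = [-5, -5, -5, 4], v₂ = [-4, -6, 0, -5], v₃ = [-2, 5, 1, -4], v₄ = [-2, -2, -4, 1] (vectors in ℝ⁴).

4

Form the matrix with v₁, v₂, v₃, v₄ as columns and reduce.
The echelon form has 4 nonzero rows, so the rank is 4.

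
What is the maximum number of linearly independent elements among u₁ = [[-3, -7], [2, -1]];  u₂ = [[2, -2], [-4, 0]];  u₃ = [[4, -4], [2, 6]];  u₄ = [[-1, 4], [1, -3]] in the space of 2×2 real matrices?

Use coordinates relative to {E₁₁, E₁₂, E₂₁, E₂₂}.
Form the matrix with u₁, u₂, u₃, u₄ as columns and reduce.
Exactly 4 pivots survive; hence the rank is 4.

4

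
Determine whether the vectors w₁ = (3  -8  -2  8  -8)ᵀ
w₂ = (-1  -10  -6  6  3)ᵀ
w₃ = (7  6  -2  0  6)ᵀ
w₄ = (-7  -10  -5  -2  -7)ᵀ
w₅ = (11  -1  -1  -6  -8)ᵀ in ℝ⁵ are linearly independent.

linearly independent

The matrix [w₁|w₂|w₃|w₄|w₅] has determinant -75912.
A nonzero determinant means the columns are linearly independent.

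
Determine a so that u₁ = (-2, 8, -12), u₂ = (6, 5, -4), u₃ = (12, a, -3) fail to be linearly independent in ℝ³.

The set is linearly dependent precisely when det[u₁; u₂; u₃] = 0.
Cofactor expansion gives det = 510 - 80*a.
Setting this to zero gives a = 51/8.

a = 51/8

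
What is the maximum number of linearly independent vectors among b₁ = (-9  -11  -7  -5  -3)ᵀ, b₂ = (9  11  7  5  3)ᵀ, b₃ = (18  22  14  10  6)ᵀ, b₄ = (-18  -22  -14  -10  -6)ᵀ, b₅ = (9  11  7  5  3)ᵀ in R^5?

1

Row-reduce the 5×5 matrix with these as rows.
Exactly 1 pivot survives; hence the rank is 1.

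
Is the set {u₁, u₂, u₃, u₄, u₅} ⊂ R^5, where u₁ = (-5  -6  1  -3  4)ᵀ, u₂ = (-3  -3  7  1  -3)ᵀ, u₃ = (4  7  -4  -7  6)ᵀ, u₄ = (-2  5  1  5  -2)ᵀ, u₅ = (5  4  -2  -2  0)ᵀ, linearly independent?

linearly independent

Place the vectors as rows of a 5×5 matrix and reduce to echelon form.
The reduction yields 5 nonzero rows, so the rank is 5.
Since rank = 5 (the number of vectors), the set is linearly independent.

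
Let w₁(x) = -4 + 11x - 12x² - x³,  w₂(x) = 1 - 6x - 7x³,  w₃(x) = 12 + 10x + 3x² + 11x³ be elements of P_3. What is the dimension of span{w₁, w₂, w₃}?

Use coordinates relative to {1, x, …, x³}.
Form the matrix with w₁, w₂, w₃ as columns and reduce.
Exactly 3 pivots survive; hence the rank is 3.

dim = 3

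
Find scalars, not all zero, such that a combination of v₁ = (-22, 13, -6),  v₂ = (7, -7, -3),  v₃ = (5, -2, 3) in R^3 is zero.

v₁ + v₂ + 3v₃ = 0

Solve the homogeneous system with v₁, v₂, v₃ as columns by row-reducing the coefficient matrix.
A generator of the null space is (1, 1, 3).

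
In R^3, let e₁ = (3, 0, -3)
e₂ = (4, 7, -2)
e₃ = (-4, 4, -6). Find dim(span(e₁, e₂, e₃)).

3

Apply Gaussian elimination to the matrix whose rows are e₁, e₂, e₃.
Exactly 3 pivots survive; hence the rank is 3.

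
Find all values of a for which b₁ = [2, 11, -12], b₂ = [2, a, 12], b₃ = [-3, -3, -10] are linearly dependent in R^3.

Dependence holds iff the 3×3 matrix [b₁ b₂ b₃] is singular.
Cofactor expansion gives det = -56*a - 32.
Setting this to zero gives a = -4/7.

a = -4/7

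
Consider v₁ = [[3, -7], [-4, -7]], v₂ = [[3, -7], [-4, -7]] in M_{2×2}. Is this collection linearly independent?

linearly dependent

Write each element as a coordinate vector in ℝ⁴ using {E₁₁, E₁₂, E₂₁, E₂₂}.
Row-reduce the matrix whose columns are v₁, v₂.
The reduction yields 1 nonzero row, so the rank is 1.
Since rank 1 < 2, the set is linearly dependent.
Indeed v₁ - v₂ = 0.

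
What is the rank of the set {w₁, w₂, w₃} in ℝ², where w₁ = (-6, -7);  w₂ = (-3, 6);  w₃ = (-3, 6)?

2

Row-reduce the 3×2 matrix with these as rows.
Exactly 2 pivots survive; hence the rank is 2.
(With 3 elements in a 2-dimensional space the rank is at most 2.)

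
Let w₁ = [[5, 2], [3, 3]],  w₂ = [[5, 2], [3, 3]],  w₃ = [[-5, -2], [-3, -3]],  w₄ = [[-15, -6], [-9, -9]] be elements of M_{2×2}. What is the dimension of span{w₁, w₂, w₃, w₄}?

Use coordinates relative to {E₁₁, E₁₂, E₂₁, E₂₂}.
Put the 4×4 matrix [w₁|w₂|w₃|w₄] into echelon form.
Reduction leaves 1 leading entry, giving rank 1.

dim = 1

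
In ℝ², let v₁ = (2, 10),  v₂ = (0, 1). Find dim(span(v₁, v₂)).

Form the matrix with v₁, v₂ as columns and reduce.
Reduction leaves 2 leading entries, giving rank 2.

2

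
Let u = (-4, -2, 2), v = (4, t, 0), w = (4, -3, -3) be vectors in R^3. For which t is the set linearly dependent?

Dependence holds iff the 3×3 matrix [u v w] is singular.
Cofactor expansion gives det = 4*t - 48.
This vanishes exactly when t = 12.

t = 12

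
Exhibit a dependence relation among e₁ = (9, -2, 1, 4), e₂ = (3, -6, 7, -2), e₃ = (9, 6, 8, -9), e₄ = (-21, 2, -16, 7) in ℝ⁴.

Row-reduce the matrix with e₁, e₂, e₃, e₄ as columns; the null space gives the coefficients.
A generator of the null space is (1, 1, 1, 1).

e₁ + e₂ + e₃ + e₄ = 0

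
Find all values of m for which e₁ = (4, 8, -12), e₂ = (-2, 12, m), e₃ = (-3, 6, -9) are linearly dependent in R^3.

m = -18

The vectors are dependent exactly when the determinant of the matrix with rows e₁, e₂, e₃ vanishes.
The determinant works out to -48*m - 864.
This vanishes exactly when m = -18.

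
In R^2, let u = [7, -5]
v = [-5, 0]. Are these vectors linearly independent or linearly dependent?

The matrix [u|v] has determinant -25.
A nonzero determinant means the columns are linearly independent.

linearly independent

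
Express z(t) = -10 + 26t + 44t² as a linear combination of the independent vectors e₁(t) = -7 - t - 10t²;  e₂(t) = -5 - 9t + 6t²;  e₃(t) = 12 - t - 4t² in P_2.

z = -4e₁ - 2e₂ - 4e₃

Identify each element with its coordinate vector in ℝ³ via {1, t, t²}.
Set up the augmented matrix [e₁ | e₂ | e₃ | z] and row-reduce.
Back-substitution yields (a₁, a₂, a₃) = (-4, -2, -4).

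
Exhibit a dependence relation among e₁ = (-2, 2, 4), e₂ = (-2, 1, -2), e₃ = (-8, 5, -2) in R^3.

e₁ + 3e₂ - e₃ = 0

Set up α₁e₁ + … + α₃e₃ = 0 and solve the homogeneous system.
The free variable yields coefficients (1, 3, -1) (any nonzero multiple also works).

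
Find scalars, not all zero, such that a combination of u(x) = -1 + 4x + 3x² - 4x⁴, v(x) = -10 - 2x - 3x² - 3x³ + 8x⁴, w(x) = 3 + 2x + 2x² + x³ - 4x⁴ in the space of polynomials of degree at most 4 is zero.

Pass to coordinate vectors relative to the basis {1, x, …, x⁴}.
Row-reduce the matrix with u, v, w as columns; the null space gives the coefficients.
The free variable yields coefficients (1, -1, -3) (any nonzero multiple also works).

u - v - 3w = 0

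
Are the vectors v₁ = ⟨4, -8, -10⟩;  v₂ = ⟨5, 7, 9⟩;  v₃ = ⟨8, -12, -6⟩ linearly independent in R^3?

The matrix [v₁|v₂|v₃] has determinant 608.
A nonzero determinant means the columns are linearly independent.

linearly independent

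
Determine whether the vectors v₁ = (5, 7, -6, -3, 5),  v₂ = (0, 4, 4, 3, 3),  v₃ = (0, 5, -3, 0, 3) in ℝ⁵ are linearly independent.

linearly independent

Place the vectors as rows of a 3×5 matrix and reduce to echelon form.
The reduction yields 3 nonzero rows, so the rank is 3.
Since rank = 3 (the number of vectors), the set is linearly independent.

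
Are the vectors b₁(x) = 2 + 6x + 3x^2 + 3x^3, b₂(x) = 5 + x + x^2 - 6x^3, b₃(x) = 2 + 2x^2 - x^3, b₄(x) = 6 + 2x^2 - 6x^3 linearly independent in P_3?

linearly independent

Write each element as a coordinate vector in ℝ⁴ using {1, x, …, x^3}.
Form the 4×4 matrix with these as columns; its determinant is -50.
A nonzero determinant means the columns are linearly independent.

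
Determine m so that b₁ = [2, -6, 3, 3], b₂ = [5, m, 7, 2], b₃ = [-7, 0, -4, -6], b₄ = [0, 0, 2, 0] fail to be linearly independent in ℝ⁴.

The vectors are dependent exactly when the determinant of the matrix with rows b₁, b₂, b₃, b₄ vanishes.
Expanding, det = 192 - 18*m.
This vanishes exactly when m = 32/3.

m = 32/3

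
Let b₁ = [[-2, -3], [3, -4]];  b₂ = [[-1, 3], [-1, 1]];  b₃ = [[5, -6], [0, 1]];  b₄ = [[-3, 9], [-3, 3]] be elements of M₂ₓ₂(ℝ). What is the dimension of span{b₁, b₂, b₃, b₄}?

dim = 2

Use coordinates relative to {E₁₁, E₁₂, E₂₁, E₂₂}.
Apply Gaussian elimination to the matrix whose rows are b₁, b₂, b₃, b₄.
Reduction leaves 2 leading entries, giving rank 2.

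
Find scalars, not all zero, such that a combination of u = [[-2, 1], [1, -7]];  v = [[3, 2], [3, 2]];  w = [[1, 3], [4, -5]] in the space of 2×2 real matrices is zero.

u + v - w = 0

Pass to coordinate vectors relative to the basis {E₁₁, E₁₂, E₂₁, E₂₂}.
Row-reduce the matrix with u, v, w as columns; the null space gives the coefficients.
A generator of the null space is (1, 1, -1).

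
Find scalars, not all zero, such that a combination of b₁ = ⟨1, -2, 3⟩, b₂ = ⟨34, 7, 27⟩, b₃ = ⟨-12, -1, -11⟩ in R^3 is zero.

Set up α₁b₁ + … + α₃b₃ = 0 and solve the homogeneous system.
A generator of the null space is (2, 1, 3).

2b₁ + b₂ + 3b₃ = 0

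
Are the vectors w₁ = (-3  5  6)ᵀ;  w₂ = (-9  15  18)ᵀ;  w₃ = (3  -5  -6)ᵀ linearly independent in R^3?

Place the vectors as rows of a 3×3 matrix and reduce to echelon form.
The reduction yields 1 nonzero row, so the rank is 1.
Since rank 1 < 3, the set is linearly dependent.

linearly dependent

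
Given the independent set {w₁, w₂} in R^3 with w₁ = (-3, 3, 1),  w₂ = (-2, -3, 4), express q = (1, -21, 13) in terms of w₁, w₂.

Since w₁, w₂ are independent, the coefficients expressing q are uniquely determined by a linear system.
Back-substitution yields (α₁, α₂) = (-3, 4).

q = -3w₁ + 4w₂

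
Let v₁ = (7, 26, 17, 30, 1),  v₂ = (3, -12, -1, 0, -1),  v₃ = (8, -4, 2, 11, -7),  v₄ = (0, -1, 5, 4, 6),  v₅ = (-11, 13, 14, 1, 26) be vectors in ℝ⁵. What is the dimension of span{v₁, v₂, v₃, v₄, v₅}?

Form the matrix with v₁, v₂, v₃, v₄, v₅ as columns and reduce.
Reduction leaves 3 leading entries, giving rank 3.

dim = 3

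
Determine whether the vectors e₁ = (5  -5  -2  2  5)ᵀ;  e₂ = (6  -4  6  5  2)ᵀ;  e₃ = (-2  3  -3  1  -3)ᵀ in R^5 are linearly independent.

Place the vectors as rows of a 3×5 matrix and reduce to echelon form.
The reduction yields 3 nonzero rows, so the rank is 3.
Since rank = 3 (the number of vectors), the set is linearly independent.

linearly independent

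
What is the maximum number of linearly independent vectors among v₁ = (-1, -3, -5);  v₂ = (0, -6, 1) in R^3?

2

Apply Gaussian elimination to the matrix whose rows are v₁, v₂.
The echelon form has 2 nonzero rows, so the rank is 2.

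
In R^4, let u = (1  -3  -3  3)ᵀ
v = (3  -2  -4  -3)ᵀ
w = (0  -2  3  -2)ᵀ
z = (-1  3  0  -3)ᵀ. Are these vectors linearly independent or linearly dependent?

Form the 4×4 matrix with these as columns; its determinant is -114.
A nonzero determinant means the columns are linearly independent.

linearly independent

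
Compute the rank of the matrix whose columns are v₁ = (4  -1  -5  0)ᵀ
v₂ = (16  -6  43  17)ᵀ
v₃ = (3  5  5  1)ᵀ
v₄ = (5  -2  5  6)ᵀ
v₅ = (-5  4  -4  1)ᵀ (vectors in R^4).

Put the 4×5 matrix [v₁|v₂|v₃|v₄|v₅] into echelon form.
Exactly 4 pivots survive; hence the rank is 4.
(With 5 elements in a 4-dimensional space the rank is at most 4.)

4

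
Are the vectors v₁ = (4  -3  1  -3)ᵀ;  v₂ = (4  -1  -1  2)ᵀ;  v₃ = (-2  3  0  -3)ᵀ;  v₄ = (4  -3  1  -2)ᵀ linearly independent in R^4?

linearly independent

The matrix [v₁|v₂|v₃|v₄] has determinant 16.
A nonzero determinant means the columns are linearly independent.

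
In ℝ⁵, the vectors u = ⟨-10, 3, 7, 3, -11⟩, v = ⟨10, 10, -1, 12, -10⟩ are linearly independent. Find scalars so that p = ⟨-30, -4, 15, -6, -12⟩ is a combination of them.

Solve the system with u, v as columns and p as the right-hand side.
Row-reducing the augmented matrix gives the unique coefficients (c₁, c₂) = (2, -1).

p = 2u - v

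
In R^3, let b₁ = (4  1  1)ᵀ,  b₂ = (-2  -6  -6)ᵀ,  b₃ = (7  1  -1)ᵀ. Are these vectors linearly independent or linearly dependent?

linearly independent

Place the vectors as rows of a 3×3 matrix and reduce to echelon form.
The reduction yields 3 nonzero rows, so the rank is 3.
Since rank = 3 (the number of vectors), the set is linearly independent.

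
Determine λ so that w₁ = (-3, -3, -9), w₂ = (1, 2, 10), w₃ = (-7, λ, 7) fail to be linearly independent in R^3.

λ = -3

The set is linearly dependent precisely when det[w₁; w₂; w₃] = 0.
Expanding, det = 21*λ + 63.
Solving 21*λ + 63 = 0 yields λ = -3.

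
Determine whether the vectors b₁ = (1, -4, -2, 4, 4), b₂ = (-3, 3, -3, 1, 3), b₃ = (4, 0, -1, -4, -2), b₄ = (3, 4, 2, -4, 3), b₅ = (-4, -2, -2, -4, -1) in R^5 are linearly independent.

Form the 5×5 matrix with these as columns; its determinant is 6498.
A nonzero determinant means the columns are linearly independent.

linearly independent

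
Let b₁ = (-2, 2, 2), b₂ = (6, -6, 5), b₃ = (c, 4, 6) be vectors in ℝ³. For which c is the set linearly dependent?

Place the vectors as rows of a 3×3 matrix; dependence ⇔ determinant zero.
Expanding, det = 22*c + 88.
Setting this to zero gives c = -4.

c = -4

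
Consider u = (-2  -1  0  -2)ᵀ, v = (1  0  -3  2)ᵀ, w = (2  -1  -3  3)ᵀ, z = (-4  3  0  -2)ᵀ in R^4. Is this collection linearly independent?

linearly independent

The matrix [u|v|w|z] has determinant 18.
A nonzero determinant means the columns are linearly independent.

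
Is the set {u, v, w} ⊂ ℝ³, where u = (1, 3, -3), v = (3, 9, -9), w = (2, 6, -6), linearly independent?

The matrix [u|v|w] has determinant 0.
A zero determinant means the columns are linearly dependent.
Indeed 3u - v = 0.

linearly dependent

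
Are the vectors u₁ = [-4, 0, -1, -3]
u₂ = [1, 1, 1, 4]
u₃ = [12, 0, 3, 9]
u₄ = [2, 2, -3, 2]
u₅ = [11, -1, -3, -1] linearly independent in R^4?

linearly dependent

There are 5 vectors in a 4-dimensional space, so they cannot be linearly independent.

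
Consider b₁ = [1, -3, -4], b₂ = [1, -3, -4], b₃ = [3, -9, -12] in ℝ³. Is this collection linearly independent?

linearly dependent

Form the 3×3 matrix with these as columns; its determinant is 0.
A zero determinant means the columns are linearly dependent.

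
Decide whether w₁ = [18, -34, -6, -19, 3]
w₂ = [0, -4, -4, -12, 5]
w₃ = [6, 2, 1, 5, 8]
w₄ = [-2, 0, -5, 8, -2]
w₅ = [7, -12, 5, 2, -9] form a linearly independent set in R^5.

Row-reduce the matrix whose columns are w₁, w₂, w₃, w₄, w₅.
The reduction yields 4 nonzero rows, so the rank is 4.
Since rank 4 < 5, the set is linearly dependent.
Indeed w₁ - 3w₂ - w₃ - w₄ - 2w₅ = 0.

linearly dependent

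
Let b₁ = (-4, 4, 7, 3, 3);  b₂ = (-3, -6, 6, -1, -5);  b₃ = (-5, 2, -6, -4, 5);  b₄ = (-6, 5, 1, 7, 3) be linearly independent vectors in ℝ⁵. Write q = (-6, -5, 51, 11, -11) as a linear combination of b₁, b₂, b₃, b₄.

q = 4b₁ + 2b₂ - 2b₃ - b₄

Solve the system with b₁, b₂, b₃, b₄ as columns and q as the right-hand side.
Row-reducing the augmented matrix gives the unique coefficients (c₁, …, c₄) = (4, 2, -2, -1).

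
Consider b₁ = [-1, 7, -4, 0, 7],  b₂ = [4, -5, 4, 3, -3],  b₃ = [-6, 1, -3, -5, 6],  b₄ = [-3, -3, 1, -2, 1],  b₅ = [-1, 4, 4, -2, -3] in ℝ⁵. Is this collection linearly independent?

Place the vectors as rows of a 5×5 matrix and reduce to echelon form.
The reduction yields 5 nonzero rows, so the rank is 5.
Since rank = 5 (the number of vectors), the set is linearly independent.

linearly independent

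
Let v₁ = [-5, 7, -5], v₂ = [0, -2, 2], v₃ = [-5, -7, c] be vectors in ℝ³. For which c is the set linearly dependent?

The vectors are dependent exactly when the determinant of the matrix with rows v₁, v₂, v₃ vanishes.
Cofactor expansion gives det = 10*c - 90.
This vanishes exactly when c = 9.

c = 9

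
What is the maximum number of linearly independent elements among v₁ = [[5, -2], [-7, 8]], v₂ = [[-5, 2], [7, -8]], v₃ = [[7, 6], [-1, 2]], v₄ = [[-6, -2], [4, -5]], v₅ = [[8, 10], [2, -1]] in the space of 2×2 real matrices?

2

Use coordinates relative to {E₁₁, E₁₂, E₂₁, E₂₂}.
Row-reduce the 5×4 matrix with these as rows.
Exactly 2 pivots survive; hence the rank is 2.
(With 5 elements in a 4-dimensional space the rank is at most 4.)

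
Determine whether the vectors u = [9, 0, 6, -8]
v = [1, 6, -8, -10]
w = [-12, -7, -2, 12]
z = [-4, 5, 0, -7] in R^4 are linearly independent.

linearly independent

Form the 4×4 matrix with these as columns; its determinant is 5622.
A nonzero determinant means the columns are linearly independent.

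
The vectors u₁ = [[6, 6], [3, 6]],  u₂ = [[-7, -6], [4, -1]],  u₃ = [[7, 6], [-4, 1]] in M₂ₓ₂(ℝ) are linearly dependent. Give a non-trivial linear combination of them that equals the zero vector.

Take coordinates with respect to {E₁₁, E₁₂, E₂₁, E₂₂}.
Row-reduce the matrix with u₁, u₂, u₃ as columns; the null space gives the coefficients.
A generator of the null space is (0, 1, 1).

u₂ + u₃ = 0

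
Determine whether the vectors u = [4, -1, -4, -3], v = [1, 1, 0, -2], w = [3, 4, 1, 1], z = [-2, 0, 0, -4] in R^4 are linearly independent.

The matrix [u|v|w|z] has determinant 58.
A nonzero determinant means the columns are linearly independent.

linearly independent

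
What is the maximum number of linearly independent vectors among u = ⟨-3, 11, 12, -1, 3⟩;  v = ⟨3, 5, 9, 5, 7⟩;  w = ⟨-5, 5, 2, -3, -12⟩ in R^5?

3

Row-reduce the 3×5 matrix with these as rows.
Exactly 3 pivots survive; hence the rank is 3.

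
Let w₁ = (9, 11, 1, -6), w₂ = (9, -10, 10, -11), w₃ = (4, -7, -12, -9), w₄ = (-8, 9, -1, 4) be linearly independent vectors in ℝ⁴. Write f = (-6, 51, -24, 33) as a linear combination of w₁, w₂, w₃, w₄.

Solve the system with w₁, w₂, w₃, w₄ as columns and f as the right-hand side.
The system has the unique solution (a₁, …, a₄) = (2, -4, -1, -2).

f = 2w₁ - 4w₂ - w₃ - 2w₄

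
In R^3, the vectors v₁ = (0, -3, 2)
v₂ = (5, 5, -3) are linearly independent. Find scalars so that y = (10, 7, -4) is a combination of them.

y = v₁ + 2v₂

Write y = c₁v₁ + c₂v₂ and equate components.
Back-substitution yields (c₁, c₂) = (1, 2).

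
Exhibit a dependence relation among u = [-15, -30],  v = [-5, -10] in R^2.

Solve the homogeneous system with u, v as columns by row-reducing the coefficient matrix.
The free variable yields coefficients (1, -3) (any nonzero multiple also works).

u - 3v = 0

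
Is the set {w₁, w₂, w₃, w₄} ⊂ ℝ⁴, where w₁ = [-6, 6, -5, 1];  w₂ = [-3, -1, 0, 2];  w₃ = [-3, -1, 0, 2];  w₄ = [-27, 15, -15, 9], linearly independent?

linearly dependent

Two of the vectors are equal, giving an immediate dependence.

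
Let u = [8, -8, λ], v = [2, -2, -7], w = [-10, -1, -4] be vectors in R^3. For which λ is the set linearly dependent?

λ = -28

The set is linearly dependent precisely when det[u; v; w] = 0.
Cofactor expansion gives det = -22*λ - 616.
Solving -22*λ - 616 = 0 yields λ = -28.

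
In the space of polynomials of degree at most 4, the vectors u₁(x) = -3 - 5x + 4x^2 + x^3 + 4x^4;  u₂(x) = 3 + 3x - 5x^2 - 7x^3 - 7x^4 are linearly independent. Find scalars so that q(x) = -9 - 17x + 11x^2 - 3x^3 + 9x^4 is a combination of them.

q = 4u₁ + u₂

Work in coordinates with respect to the standard basis {1, x, …, x^4}.
Write q = α₁u₁ + α₂u₂ and equate components.
The system has the unique solution (α₁, α₂) = (4, 1).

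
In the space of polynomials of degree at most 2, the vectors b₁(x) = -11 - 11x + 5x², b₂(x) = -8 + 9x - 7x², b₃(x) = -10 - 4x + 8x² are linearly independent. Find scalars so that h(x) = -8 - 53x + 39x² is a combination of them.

h = 2b₁ - 3b₂ + b₃

Identify each element with its coordinate vector in ℝ³ via {1, x, x²}.
Write h = a₁b₁ + … + a₃b₃ and equate components.
Row-reducing the augmented matrix gives the unique coefficients (a₁, a₂, a₃) = (2, -3, 1).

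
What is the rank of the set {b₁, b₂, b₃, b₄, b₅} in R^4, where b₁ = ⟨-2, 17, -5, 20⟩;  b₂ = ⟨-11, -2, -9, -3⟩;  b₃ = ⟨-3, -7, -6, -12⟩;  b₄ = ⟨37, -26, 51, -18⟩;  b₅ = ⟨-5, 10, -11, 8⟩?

3

Row-reduce the 5×4 matrix with these as rows.
Exactly 3 pivots survive; hence the rank is 3.
(With 5 elements in a 4-dimensional space the rank is at most 4.)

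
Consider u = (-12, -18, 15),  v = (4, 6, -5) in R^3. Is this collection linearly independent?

linearly dependent

Place the vectors as rows of a 2×3 matrix and reduce to echelon form.
The reduction yields 1 nonzero row, so the rank is 1.
Since rank 1 < 2, the set is linearly dependent.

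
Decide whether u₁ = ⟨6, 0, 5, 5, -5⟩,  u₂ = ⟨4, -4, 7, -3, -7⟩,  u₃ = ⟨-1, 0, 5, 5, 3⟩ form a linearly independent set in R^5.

Row-reduce the matrix whose columns are u₁, u₂, u₃.
The reduction yields 3 nonzero rows, so the rank is 3.
Since rank = 3 (the number of vectors), the set is linearly independent.

linearly independent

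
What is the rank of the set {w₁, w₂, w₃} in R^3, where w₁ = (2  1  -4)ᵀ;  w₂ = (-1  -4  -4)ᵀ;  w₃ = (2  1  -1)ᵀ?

Put the 3×3 matrix [w₁|w₂|w₃] into echelon form.
Exactly 3 pivots survive; hence the rank is 3.

3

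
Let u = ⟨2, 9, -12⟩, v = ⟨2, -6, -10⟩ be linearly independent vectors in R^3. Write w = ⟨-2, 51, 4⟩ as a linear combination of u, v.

w = 3u - 4v

Solve the system with u, v as columns and w as the right-hand side.
The system has the unique solution (c₁, c₂) = (3, -4).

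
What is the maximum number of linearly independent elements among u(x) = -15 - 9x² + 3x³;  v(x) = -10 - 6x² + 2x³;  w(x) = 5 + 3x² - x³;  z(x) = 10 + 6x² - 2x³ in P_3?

1

Use coordinates relative to {1, x, …, x³}.
Put the 4×4 matrix [u|v|w|z] into echelon form.
Exactly 1 pivot survives; hence the rank is 1.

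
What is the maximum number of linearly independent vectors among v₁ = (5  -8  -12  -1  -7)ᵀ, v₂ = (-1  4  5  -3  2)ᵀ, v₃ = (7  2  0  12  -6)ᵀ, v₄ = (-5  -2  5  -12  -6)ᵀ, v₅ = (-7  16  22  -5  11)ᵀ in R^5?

4

Form the matrix with v₁, v₂, v₃, v₄, v₅ as columns and reduce.
Reduction leaves 4 leading entries, giving rank 4.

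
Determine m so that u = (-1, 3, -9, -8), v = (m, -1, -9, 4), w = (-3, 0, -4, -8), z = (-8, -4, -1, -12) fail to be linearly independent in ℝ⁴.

Dependence holds iff the 4×4 matrix [u v w z] is singular.
Expanding, det = 40*m + 220.
This vanishes exactly when m = -11/2.

m = -11/2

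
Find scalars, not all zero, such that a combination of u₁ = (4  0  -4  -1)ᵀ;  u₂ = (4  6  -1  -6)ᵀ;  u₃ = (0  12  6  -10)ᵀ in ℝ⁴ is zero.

Row-reduce the matrix with u₁, u₂, u₃ as columns; the null space gives the coefficients.
One solution (up to scaling) is (2, -2, 1).

2u₁ - 2u₂ + u₃ = 0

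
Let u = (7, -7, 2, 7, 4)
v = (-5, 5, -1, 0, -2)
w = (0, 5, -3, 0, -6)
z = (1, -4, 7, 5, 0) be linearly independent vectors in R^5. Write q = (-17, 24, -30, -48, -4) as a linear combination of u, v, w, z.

q = -4u - 3v - w - 4z

Write q = a₁u + … + a₄z and equate components.
Row-reducing the augmented matrix gives the unique coefficients (a₁, …, a₄) = (-4, -3, -1, -4).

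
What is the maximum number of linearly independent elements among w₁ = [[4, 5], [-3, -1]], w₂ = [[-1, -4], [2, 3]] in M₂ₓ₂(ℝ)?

2

Use coordinates relative to {E₁₁, E₁₂, E₂₁, E₂₂}.
Apply Gaussian elimination to the matrix whose rows are w₁, w₂.
Exactly 2 pivots survive; hence the rank is 2.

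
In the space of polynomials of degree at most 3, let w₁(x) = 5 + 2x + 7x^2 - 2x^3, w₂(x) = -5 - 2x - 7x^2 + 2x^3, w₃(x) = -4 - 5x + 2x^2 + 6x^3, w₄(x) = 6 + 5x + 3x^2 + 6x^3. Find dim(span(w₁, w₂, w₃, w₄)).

Represent each element by its coordinate vector in ℝ⁴.
Apply Gaussian elimination to the matrix whose rows are w₁, w₂, w₃, w₄.
The echelon form has 3 nonzero rows, so the rank is 3.

dim = 3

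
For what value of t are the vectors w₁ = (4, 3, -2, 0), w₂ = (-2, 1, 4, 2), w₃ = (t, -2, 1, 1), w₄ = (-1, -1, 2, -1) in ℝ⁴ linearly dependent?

t = -37/11

Dependence holds iff the 4×4 matrix [w₁ w₂ w₃ w₄] is singular.
The determinant works out to -22*t - 74.
Setting this to zero gives t = -37/11.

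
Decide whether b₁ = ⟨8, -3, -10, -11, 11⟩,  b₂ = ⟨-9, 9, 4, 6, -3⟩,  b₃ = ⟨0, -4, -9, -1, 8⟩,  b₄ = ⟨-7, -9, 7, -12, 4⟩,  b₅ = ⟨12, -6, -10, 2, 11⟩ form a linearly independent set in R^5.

The matrix [b₁|b₂|b₃|b₄|b₅] has determinant 158847.
A nonzero determinant means the columns are linearly independent.

linearly independent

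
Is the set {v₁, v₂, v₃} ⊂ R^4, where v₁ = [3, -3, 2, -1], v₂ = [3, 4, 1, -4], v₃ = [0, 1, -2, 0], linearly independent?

linearly independent

Place the vectors as rows of a 3×4 matrix and reduce to echelon form.
The reduction yields 3 nonzero rows, so the rank is 3.
Since rank = 3 (the number of vectors), the set is linearly independent.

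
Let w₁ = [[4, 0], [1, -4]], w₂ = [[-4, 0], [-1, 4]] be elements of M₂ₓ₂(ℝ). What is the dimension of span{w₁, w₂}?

Pass to coordinate vectors with respect to the basis {E₁₁, E₁₂, E₂₁, E₂₂}.
Row-reduce the 2×4 matrix with these as rows.
There is 1 pivot column, so rank = 1.

dim = 1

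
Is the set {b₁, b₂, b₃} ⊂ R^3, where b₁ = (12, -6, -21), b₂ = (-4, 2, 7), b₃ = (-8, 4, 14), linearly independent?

linearly dependent

One vector is a scalar multiple of another, so the set is dependent.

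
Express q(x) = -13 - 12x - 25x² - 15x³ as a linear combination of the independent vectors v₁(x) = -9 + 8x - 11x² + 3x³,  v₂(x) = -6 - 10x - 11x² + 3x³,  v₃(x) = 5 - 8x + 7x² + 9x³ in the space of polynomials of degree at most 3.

q = -v₁ + 2v₂ - 2v₃

Work in coordinates with respect to the standard basis {1, x, …, x³}.
Set up the augmented matrix [v₁ | v₂ | v₃ | q] and row-reduce.
The system has the unique solution (c₁, c₂, c₃) = (-1, 2, -2).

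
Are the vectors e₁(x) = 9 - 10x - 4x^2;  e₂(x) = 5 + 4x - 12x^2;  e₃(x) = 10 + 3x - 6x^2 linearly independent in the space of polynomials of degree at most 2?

linearly independent

Write each element as a coordinate vector in ℝ³ using {1, x, x^2}.
Form the 3×3 matrix with these as columns; its determinant is 1108.
A nonzero determinant means the columns are linearly independent.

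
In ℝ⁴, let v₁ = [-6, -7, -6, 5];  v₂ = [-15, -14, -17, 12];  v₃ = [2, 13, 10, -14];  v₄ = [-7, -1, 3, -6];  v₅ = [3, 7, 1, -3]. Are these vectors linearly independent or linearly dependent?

There are 5 vectors in a 4-dimensional space, so they cannot be linearly independent.

linearly dependent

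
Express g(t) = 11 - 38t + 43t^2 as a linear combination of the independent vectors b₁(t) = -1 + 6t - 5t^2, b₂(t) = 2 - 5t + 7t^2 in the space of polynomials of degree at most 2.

Identify each element with its coordinate vector in ℝ³ via {1, t, t^2}.
Write g = α₁b₁ + α₂b₂ and equate components.
Back-substitution yields (α₁, α₂) = (-3, 4).

g = -3b₁ + 4b₂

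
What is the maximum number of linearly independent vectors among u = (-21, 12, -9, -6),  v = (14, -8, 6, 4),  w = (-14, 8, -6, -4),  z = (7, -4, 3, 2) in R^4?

Apply Gaussian elimination to the matrix whose rows are u, v, w, z.
Exactly 1 pivot survives; hence the rank is 1.

1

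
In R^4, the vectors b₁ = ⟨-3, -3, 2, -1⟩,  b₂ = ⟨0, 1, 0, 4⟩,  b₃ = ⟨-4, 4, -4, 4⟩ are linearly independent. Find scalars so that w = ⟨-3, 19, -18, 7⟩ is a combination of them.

Since b₁, b₂, b₃ are independent, the coefficients expressing w are uniquely determined by a linear system.
Back-substitution yields (c₁, c₂, c₃) = (-3, -2, 3).

w = -3b₁ - 2b₂ + 3b₃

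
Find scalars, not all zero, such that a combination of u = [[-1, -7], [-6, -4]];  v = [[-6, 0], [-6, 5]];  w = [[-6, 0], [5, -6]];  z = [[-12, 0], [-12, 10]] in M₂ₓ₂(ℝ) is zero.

Write each element as a vector in ℝ⁴ using {E₁₁, E₁₂, E₂₁, E₂₂}.
Row-reduce the matrix with u, v, w, z as columns; the null space gives the coefficients.
One solution (up to scaling) is (0, 2, 0, -1).

2v - z = 0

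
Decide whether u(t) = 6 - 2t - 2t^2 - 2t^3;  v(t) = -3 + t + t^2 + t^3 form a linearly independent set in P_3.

Write each element as a coordinate vector in ℝ⁴ using {1, t, …, t^3}.
Place the vectors as rows of a 2×4 matrix and reduce to echelon form.
The reduction yields 1 nonzero row, so the rank is 1.
Since rank 1 < 2, the set is linearly dependent.

linearly dependent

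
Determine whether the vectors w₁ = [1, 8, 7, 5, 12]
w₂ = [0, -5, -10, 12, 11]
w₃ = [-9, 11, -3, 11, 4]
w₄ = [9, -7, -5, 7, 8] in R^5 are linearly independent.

Place the vectors as rows of a 4×5 matrix and reduce to echelon form.
The reduction yields 4 nonzero rows, so the rank is 4.
Since rank = 4 (the number of vectors), the set is linearly independent.

linearly independent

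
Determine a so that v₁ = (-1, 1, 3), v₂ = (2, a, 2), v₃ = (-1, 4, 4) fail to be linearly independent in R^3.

Dependence holds iff the 3×3 matrix [v₁ v₂ v₃] is singular.
Expanding, det = 22 - a.
This vanishes exactly when a = 22.

a = 22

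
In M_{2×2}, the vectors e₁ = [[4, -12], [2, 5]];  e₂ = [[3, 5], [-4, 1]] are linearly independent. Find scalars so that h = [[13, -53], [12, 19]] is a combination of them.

Work in coordinates with respect to the standard basis {E₁₁, E₁₂, E₂₁, E₂₂}.
Write h = a₁e₁ + a₂e₂ and equate components.
Row-reducing the augmented matrix gives the unique coefficients (a₁, a₂) = (4, -1).

h = 4e₁ - e₂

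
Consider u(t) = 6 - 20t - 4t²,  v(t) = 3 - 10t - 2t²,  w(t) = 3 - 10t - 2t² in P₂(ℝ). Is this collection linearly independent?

linearly dependent

Take coordinates with respect to the standard basis {1, t, t²}.
Row-reduce the matrix whose columns are u, v, w.
The reduction yields 1 nonzero row, so the rank is 1.
Since rank 1 < 3, the set is linearly dependent.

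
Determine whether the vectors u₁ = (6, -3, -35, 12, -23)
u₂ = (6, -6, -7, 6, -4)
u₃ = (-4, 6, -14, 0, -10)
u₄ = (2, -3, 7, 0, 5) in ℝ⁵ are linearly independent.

linearly dependent

Row-reduce the matrix whose columns are u₁, u₂, u₃, u₄.
The reduction yields 2 nonzero rows, so the rank is 2.
Since rank 2 < 4, the set is linearly dependent.
Indeed 2u₁ - 4u₂ - 3u₃ = 0.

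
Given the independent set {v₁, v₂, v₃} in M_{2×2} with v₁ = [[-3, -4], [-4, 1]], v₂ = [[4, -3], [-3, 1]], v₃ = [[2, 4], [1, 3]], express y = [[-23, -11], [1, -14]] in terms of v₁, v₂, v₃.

y = v₁ - 3v₂ - 4v₃

Identify each element with its coordinate vector in ℝ⁴ via {E₁₁, E₁₂, E₂₁, E₂₂}.
Set up the augmented matrix [v₁ | v₂ | v₃ | y] and row-reduce.
The system has the unique solution (a₁, a₂, a₃) = (1, -3, -4).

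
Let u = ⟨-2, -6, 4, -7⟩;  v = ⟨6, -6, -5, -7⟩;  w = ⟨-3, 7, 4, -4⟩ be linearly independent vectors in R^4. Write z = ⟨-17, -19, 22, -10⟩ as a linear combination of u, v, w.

Write z = a₁u + … + a₃w and equate components.
Row-reducing the augmented matrix gives the unique coefficients (a₁, a₂, a₃) = (4, -2, -1).

z = 4u - 2v - w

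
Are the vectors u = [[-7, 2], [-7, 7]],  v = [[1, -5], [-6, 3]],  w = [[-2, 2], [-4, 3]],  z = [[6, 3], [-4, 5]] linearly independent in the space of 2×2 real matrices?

linearly independent

Write each element as a coordinate vector in ℝ⁴ using {E₁₁, E₁₂, E₂₁, E₂₂}.
Place the vectors as rows of a 4×4 matrix and reduce to echelon form.
The reduction yields 4 nonzero rows, so the rank is 4.
Since rank = 4 (the number of vectors), the set is linearly independent.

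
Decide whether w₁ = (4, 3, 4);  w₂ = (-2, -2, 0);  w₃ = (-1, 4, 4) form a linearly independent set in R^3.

linearly independent

The matrix [w₁|w₂|w₃] has determinant -48.
A nonzero determinant means the columns are linearly independent.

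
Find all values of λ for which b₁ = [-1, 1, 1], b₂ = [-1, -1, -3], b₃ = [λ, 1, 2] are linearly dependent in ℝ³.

The vectors are dependent exactly when the determinant of the matrix with rows b₁, b₂, b₃ vanishes.
The determinant works out to -2*λ.
Solving -2*λ = 0 yields λ = 0.

λ = 0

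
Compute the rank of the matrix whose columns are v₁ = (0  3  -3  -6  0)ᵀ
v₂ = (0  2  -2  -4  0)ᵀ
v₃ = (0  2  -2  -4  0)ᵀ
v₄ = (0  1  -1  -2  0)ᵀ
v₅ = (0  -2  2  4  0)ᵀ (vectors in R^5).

Apply Gaussian elimination to the matrix whose rows are v₁, v₂, v₃, v₄, v₅.
Reduction leaves 1 leading entry, giving rank 1.

1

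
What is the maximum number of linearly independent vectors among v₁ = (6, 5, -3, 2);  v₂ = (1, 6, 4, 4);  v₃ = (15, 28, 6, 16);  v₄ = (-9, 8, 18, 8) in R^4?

2

Apply Gaussian elimination to the matrix whose rows are v₁, v₂, v₃, v₄.
Exactly 2 pivots survive; hence the rank is 2.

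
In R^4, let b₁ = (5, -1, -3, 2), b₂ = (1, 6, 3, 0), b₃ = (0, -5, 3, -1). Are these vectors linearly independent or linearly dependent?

Place the vectors as rows of a 3×4 matrix and reduce to echelon form.
The reduction yields 3 nonzero rows, so the rank is 3.
Since rank = 3 (the number of vectors), the set is linearly independent.

linearly independent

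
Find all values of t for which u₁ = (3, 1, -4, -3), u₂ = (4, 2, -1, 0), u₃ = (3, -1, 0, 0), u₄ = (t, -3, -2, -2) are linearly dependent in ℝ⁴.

t = 19/3

Dependence holds iff the 4×4 matrix [u₁ u₂ u₃ u₄] is singular.
The determinant works out to 19 - 3*t.
Solving 19 - 3*t = 0 yields t = 19/3.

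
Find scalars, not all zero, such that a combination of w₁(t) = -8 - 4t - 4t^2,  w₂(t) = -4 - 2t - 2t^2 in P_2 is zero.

w₁ - 2w₂ = 0

Pass to coordinate vectors relative to the basis {1, t, t^2}.
Row-reduce the matrix with w₁, w₂ as columns; the null space gives the coefficients.
The free variable yields coefficients (1, -2) (any nonzero multiple also works).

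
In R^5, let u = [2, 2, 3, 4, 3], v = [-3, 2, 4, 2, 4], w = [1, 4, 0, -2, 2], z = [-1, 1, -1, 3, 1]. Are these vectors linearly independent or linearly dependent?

linearly independent

Row-reduce the matrix whose columns are u, v, w, z.
The reduction yields 4 nonzero rows, so the rank is 4.
Since rank = 4 (the number of vectors), the set is linearly independent.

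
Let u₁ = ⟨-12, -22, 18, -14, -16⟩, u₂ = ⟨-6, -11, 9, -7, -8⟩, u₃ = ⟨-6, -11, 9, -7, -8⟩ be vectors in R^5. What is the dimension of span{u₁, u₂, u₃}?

Form the matrix with u₁, u₂, u₃ as columns and reduce.
There is 1 pivot column, so rank = 1.

dim = 1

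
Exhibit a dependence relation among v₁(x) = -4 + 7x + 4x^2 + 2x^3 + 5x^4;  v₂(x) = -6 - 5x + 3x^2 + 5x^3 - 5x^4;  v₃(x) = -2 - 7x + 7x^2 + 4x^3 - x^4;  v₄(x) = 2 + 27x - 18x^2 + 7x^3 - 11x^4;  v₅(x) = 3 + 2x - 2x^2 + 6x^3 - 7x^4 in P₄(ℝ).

v₁ + v₂ - 3v₃ - v₄ + 2v₅ = 0

Write each element as a vector in ℝ⁵ using {1, x, …, x^4}.
Set up α₁v₁ + … + α₅v₅ = 0 and solve the homogeneous system.
A generator of the null space is (1, 1, -3, -1, 2).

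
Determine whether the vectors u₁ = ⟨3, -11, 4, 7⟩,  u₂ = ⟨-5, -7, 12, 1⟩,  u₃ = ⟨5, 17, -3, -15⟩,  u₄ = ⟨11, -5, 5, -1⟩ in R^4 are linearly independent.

linearly dependent

Place the vectors as rows of a 4×4 matrix and reduce to echelon form.
The reduction yields 3 nonzero rows, so the rank is 3.
Since rank 3 < 4, the set is linearly dependent.
Indeed 2u₁ + u₃ - u₄ = 0.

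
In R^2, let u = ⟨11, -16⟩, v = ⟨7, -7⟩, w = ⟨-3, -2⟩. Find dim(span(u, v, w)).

dim = 2

Apply Gaussian elimination to the matrix whose rows are u, v, w.
The echelon form has 2 nonzero rows, so the rank is 2.
(With 3 elements in a 2-dimensional space the rank is at most 2.)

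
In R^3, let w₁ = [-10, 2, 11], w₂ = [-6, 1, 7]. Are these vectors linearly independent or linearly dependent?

Row-reduce the matrix whose columns are w₁, w₂.
The reduction yields 2 nonzero rows, so the rank is 2.
Since rank = 2 (the number of vectors), the set is linearly independent.

linearly independent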